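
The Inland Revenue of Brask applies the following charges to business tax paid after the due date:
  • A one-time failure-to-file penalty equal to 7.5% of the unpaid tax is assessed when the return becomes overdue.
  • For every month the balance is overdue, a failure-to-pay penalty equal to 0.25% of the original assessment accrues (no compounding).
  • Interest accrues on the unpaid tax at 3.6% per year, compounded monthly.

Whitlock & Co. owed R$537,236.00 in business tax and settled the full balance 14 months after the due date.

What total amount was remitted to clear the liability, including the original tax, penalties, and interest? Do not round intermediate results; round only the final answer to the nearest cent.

Failure-to-file penalty: 7.5% × R$537,236.00 = R$40,292.70
Failure-to-pay penalty: 14 × 0.25% × R$537,236.00 = R$18,803.26
Interest (3.6%/yr ÷ 12 = 0.3%/month): R$537,236.00 × ((1 + 0.003)^14 − 1) = R$23,009.2321…
Total = R$537,236.00 + R$59,095.9600 + R$23,009.2321… = R$619,341.19

R$619,341.19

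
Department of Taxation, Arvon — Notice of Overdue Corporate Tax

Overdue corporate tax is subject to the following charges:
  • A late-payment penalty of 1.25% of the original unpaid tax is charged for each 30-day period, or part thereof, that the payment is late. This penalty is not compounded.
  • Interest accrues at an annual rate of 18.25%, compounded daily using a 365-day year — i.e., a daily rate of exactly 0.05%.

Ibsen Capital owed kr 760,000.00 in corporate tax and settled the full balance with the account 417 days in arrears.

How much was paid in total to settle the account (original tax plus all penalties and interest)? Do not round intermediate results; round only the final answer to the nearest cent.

kr 1,069,141.21

Penalty periods: ⌈417/30⌉ = 14; penalty = 14 × 1.25% × kr 760,000.00 = kr 133,000.00
Interest: kr 760,000.00 × ((1 + 0.0005)^417 − 1) = kr 760,000.00 × 0.23176474… = kr 176,141.2055…
Total = kr 760,000.00 + kr 133,000.0000 + kr 176,141.2055… = kr 1,069,141.21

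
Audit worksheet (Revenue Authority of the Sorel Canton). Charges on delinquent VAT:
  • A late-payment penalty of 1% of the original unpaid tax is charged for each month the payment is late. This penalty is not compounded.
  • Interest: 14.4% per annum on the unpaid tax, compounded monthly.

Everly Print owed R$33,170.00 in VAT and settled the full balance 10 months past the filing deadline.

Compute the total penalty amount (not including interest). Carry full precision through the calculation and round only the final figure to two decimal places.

R$3,317.00

Late-payment penalty = 1% × R$33,170.00 × 10 mo = R$3,317.00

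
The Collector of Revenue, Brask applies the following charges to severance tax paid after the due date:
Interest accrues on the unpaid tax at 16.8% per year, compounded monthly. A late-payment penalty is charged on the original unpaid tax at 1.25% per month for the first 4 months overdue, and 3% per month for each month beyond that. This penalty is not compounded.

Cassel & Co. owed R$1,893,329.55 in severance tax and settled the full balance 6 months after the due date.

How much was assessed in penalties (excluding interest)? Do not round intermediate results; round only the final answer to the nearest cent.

Penalty, months 1–4: 4 × 1.25% × R$1,893,329.55 = R$94,666.48…
Penalty, months 5–6: 2 × 3% × R$1,893,329.55 = R$113,599.77…
Total penalty = R$94,666.48… + R$113,599.77… = R$208,266.25

R$208,266.25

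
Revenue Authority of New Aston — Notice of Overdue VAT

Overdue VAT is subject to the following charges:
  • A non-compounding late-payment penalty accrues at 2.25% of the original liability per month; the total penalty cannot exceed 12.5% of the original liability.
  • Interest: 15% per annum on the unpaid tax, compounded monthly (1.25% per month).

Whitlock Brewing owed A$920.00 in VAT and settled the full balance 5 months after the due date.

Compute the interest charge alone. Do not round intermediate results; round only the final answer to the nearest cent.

A$58.96

Interest: A$920.00 × ((1 + 0.0125)^5 − 1) = A$920.00 × 0.0640822… = A$58.9556…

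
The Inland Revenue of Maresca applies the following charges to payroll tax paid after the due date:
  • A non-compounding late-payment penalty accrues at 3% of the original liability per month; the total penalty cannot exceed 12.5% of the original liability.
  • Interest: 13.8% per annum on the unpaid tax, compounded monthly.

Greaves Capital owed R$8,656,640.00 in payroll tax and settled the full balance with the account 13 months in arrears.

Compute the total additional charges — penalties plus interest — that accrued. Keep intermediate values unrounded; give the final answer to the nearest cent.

R$2,469,421.16

Penalty (uncapped): 13 × 3% × R$8,656,640.00 = R$3,376,089.60; cap = 12.5% × R$8,656,640.00 = R$1,082,080.00 → penalty = R$1,082,080.00
Interest (13.8%/yr ÷ 12 = 1.15%/month): R$8,656,640.00 × ((1 + 0.0115)^13 − 1) = R$1,387,341.1611…
Penalties + interest = R$1,082,080.0000 + R$1,387,341.1611… = R$2,469,421.16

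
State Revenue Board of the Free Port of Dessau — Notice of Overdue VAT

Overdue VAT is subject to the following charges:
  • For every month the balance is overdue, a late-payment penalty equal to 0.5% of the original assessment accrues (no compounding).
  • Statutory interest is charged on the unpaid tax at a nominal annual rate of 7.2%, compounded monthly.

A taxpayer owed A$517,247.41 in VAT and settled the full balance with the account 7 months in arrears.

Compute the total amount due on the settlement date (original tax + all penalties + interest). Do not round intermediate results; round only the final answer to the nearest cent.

Late-payment penalty = 0.5% × A$517,247.41 × 7 mo = A$18,103.66…
Interest (7.2%/yr ÷ 12 = 0.6%/month): A$517,247.41 × ((1 + 0.006)^7 − 1) = A$22,119.3642…
Total = A$517,247.41 + A$18,103.6594… + A$22,119.3642… = A$557,470.43

A$557,470.43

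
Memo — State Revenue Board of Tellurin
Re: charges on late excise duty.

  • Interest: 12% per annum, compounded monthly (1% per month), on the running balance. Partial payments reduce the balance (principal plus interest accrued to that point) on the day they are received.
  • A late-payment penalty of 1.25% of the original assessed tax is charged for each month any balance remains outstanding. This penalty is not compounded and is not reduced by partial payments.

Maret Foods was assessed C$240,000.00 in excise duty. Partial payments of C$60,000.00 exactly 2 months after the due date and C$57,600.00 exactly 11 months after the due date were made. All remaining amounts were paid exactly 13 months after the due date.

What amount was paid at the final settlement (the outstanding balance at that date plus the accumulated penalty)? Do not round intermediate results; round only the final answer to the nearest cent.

Balance at month 2: C$240,000.0000 × (1 + 0.01)^2 = C$244,824.0000
After C$60,000.00 payment: C$244,824.0000 − C$60,000.00 = C$184,824.0000
Balance at month 11: C$184,824.0000 × (1 + 0.01)^9 = C$202,139.2868…
After C$57,600.00 payment: C$202,139.2868… − C$57,600.00 = C$144,539.2868…
Balance at month 13: C$144,539.2868… × (1 + 0.01)^2 = C$147,444.5265…
Penalty: 13 × 1.25% × C$240,000.00 = C$39,000.00
Final settlement = outstanding balance + penalty = C$147,444.5265… + C$39,000.00 = C$186,444.53

C$186,444.53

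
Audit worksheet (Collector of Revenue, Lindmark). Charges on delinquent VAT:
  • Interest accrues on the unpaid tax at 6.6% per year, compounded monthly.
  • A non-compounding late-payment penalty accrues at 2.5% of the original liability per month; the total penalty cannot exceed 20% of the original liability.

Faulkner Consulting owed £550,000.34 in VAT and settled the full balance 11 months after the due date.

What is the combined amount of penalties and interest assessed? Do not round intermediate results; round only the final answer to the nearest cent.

£144,205.42

Penalty (uncapped): 11 × 2.5% × £550,000.34 = £151,250.09…; cap = 20% × £550,000.34 = £110,000.07… → penalty = £110,000.07…
Interest (6.6%/yr ÷ 12 = 0.55%/month): £550,000.34 × ((1 + 0.0055)^11 − 1) = £34,205.3495…
Penalties + interest = £110,000.0680 + £34,205.3495… = £144,205.42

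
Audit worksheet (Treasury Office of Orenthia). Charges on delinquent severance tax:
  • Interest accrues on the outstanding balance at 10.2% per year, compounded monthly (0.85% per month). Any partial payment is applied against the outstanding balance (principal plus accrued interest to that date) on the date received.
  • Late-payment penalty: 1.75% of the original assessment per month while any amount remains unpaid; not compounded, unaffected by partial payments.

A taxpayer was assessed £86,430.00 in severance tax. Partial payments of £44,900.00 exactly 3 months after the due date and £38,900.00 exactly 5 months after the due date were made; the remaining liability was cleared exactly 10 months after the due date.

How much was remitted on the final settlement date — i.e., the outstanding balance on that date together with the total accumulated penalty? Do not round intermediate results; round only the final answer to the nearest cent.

£20,967.03

Balance at month 3: £86,430.0000 × (1 + 0.0085)^3 = £88,652.7518…
After £44,900.00 payment: £88,652.7518… − £44,900.00 = £43,752.7518…
Balance at month 5: £43,752.7518… × (1 + 0.0085)^2 = £44,499.7097…
After £38,900.00 payment: £44,499.7097… − £38,900.00 = £5,599.7097…
Balance at month 10: £5,599.7097… × (1 + 0.0085)^5 = £5,841.7777…
Penalty: 10 × 1.75% × £86,430.00 = £15,125.25
Final settlement = outstanding balance + penalty = £5,841.7777… + £15,125.25 = £20,967.03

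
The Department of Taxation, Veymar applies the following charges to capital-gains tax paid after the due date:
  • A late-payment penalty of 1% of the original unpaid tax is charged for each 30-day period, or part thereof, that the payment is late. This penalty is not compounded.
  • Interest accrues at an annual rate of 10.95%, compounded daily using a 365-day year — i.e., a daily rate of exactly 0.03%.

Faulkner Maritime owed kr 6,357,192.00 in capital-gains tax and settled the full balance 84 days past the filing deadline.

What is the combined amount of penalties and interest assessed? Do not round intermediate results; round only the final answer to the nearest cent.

Penalty periods: ⌈84/30⌉ = 3; penalty = 3 × 1% × kr 6,357,192.00 = kr 190,715.76
Interest: kr 6,357,192.00 × ((1 + 0.0003)^84 − 1) = kr 6,357,192.00 × 0.02551633… = kr 162,212.1986…
Penalties + interest = kr 190,715.7600 + kr 162,212.1986… = kr 352,927.96

kr 352,927.96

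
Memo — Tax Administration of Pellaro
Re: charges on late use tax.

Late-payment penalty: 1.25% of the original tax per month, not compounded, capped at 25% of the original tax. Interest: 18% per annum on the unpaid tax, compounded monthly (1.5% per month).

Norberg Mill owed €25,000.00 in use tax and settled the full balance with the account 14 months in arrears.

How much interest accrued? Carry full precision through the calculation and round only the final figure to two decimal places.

€5,793.89

Interest: €25,000.00 × ((1 + 0.015)^14 − 1) = €25,000.00 × 0.2317557… = €5,793.8933…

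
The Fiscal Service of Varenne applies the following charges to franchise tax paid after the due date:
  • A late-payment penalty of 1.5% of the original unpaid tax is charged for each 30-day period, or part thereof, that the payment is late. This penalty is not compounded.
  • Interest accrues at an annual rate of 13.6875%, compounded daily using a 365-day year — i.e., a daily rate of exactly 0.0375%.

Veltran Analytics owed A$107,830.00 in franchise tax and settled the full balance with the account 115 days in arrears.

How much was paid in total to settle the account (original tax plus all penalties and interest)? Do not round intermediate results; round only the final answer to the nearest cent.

Penalty periods: ⌈115/30⌉ = 4; penalty = 4 × 1.5% × A$107,830.00 = A$6,469.80
Interest: A$107,830.00 × ((1 + 0.000375)^115 − 1) = A$107,830.00 × 0.04405996… = A$4,750.9850…
Total = A$107,830.00 + A$6,469.8000 + A$4,750.9850… = A$119,050.78

A$119,050.78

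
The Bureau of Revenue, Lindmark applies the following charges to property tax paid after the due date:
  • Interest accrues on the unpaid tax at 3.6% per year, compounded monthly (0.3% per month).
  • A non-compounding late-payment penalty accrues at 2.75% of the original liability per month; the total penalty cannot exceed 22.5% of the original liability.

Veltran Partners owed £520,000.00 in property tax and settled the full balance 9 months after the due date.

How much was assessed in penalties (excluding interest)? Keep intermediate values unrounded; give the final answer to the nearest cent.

Penalty (uncapped): 9 × 2.75% × £520,000.00 = £128,700.00; cap = 22.5% × £520,000.00 = £117,000.00 → penalty = £117,000.00

£117,000.00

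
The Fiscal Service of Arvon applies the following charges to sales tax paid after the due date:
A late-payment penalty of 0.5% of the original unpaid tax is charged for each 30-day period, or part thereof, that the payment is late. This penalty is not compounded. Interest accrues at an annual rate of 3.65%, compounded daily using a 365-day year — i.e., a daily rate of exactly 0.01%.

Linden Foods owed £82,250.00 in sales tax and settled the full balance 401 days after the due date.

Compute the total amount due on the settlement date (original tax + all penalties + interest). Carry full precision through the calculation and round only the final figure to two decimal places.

Penalty periods: ⌈401/30⌉ = 14; penalty = 14 × 0.5% × £82,250.00 = £5,757.50
Interest: £82,250.00 × ((1 + 0.0001)^401 − 1) = £82,250.00 × 0.04091277… = £3,365.0756…
Total = £82,250.00 + £5,757.5000 + £3,365.0756… = £91,372.58

£91,372.58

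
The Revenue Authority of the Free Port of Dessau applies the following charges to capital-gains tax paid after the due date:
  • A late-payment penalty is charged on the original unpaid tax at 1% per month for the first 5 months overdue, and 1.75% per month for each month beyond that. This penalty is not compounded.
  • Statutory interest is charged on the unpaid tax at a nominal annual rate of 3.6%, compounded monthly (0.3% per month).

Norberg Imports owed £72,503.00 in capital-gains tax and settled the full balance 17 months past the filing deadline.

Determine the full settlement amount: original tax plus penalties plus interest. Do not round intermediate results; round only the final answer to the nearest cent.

Penalty, months 1–5: 5 × 1% × £72,503.00 = £3,625.15
Penalty, months 6–17: 12 × 1.75% × £72,503.00 = £15,225.63
Interest: £72,503.00 × ((1 + 0.003)^17 − 1) = £72,503.00 × 0.0522426… = £3,787.7419…
Total = £72,503.00 + £18,850.7800 + £3,787.7419… = £95,141.52

£95,141.52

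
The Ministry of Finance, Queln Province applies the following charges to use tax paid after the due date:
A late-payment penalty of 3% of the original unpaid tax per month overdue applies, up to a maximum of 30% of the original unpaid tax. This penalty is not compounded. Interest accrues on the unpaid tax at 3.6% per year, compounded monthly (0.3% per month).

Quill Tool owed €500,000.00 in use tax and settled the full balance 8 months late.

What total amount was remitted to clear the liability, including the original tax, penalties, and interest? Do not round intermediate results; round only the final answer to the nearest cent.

Penalty: 8 × 3% × €500,000.00 = €120,000.00 (below the 30% cap of €150,000.00)
Interest: €500,000.00 × ((1 + 0.003)^8 − 1) = €500,000.00 × 0.0242535… = €12,126.7588…
Total = €500,000.00 + €120,000.0000 + €12,126.7588… = €632,126.76

€632,126.76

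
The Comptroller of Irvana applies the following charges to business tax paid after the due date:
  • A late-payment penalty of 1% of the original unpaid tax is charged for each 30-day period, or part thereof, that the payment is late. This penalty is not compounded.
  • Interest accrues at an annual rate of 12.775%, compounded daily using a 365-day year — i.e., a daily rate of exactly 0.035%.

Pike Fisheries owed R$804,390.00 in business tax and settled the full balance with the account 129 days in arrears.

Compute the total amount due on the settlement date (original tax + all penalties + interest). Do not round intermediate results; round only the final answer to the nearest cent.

R$881,753.42

Penalty periods: ⌈129/30⌉ = 5; penalty = 5 × 1% × R$804,390.00 = R$40,219.50
Interest: R$804,390.00 × ((1 + 0.00035)^129 − 1) = R$804,390.00 × 0.04617651… = R$37,143.9242…
Total = R$804,390.00 + R$40,219.5000 + R$37,143.9242… = R$881,753.42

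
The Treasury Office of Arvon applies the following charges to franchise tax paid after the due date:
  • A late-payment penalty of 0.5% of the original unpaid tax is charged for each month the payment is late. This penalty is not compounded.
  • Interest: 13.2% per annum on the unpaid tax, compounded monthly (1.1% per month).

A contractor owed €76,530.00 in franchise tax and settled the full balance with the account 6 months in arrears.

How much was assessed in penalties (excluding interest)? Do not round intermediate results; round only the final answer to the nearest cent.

€2,295.90

Late-payment penalty: 6 × 0.5% × €76,530.00 = €2,295.90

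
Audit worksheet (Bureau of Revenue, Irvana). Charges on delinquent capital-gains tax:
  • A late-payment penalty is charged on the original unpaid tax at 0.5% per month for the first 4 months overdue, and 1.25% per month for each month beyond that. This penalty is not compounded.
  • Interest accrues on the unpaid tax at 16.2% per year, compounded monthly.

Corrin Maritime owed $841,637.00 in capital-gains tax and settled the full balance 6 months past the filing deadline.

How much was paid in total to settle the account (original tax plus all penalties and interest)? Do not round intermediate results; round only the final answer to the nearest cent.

Penalty, months 1–4: 4 × 0.5% × $841,637.00 = $16,832.74
Penalty, months 5–6: 2 × 1.25% × $841,637.00 = $21,040.93…
Interest (16.2%/yr ÷ 12 = 1.35%/month): $841,637.00 × ((1 + 0.0135)^6 − 1) = $70,515.2586…
Total = $841,637.00 + $37,873.6650 + $70,515.2586… = $950,025.92

$950,025.92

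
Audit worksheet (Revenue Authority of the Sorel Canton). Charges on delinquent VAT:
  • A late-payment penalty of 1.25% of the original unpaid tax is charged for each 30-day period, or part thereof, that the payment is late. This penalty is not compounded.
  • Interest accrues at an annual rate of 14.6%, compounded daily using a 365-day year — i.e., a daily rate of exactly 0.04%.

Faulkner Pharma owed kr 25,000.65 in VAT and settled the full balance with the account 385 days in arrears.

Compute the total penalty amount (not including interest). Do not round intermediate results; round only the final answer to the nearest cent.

kr 4,062.61

Penalty periods: ⌈385/30⌉ = 13; penalty = 13 × 1.25% × kr 25,000.65 = kr 4,062.61…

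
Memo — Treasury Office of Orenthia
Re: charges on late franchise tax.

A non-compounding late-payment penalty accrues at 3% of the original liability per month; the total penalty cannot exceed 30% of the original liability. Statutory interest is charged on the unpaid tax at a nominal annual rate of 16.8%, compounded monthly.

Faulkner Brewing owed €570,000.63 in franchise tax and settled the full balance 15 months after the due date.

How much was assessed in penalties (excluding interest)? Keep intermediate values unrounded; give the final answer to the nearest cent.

Penalty (uncapped): 15 × 3% × €570,000.63 = €256,500.28…; cap = 30% × €570,000.63 = €171,000.19… → penalty = €171,000.19…

€171,000.19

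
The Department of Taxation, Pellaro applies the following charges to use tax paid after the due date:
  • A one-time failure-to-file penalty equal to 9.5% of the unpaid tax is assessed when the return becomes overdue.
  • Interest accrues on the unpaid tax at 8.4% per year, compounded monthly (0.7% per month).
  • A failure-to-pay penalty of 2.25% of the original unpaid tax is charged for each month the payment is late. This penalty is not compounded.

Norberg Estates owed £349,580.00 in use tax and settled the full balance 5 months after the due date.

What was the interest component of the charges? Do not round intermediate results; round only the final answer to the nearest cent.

£12,407.80

Interest: £349,580.00 × ((1 + 0.007)^5 − 1) = £349,580.00 × 0.0354934… = £12,407.7975…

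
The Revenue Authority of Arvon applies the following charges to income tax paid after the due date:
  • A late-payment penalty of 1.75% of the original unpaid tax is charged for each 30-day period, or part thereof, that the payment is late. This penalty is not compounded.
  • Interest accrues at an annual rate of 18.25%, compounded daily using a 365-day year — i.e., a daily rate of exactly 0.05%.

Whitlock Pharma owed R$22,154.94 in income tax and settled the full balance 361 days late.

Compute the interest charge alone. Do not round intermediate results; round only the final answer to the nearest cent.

Interest: R$22,154.94 × ((1 + 0.0005)^361 − 1) = R$22,154.94 × 0.19776209… = R$4,381.4072…

R$4,381.41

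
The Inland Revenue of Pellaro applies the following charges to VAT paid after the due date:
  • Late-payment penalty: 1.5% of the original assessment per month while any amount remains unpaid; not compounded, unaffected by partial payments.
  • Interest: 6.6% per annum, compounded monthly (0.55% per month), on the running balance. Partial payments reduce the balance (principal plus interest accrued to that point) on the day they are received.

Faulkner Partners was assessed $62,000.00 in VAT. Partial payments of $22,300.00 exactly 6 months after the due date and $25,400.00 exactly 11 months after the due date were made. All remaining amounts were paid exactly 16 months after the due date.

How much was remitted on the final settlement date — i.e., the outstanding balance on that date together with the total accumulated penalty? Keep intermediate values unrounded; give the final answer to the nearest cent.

$32,903.41

Balance at month 6: $62,000.0000 × (1 + 0.0055)^6 = $64,074.3397…
After $22,300.00 payment: $64,074.3397… − $22,300.00 = $41,774.3397…
Balance at month 11: $41,774.3397… × (1 + 0.0055)^5 = $42,935.8404…
After $25,400.00 payment: $42,935.8404… − $25,400.00 = $17,535.8404…
Balance at month 16: $17,535.8404… × (1 + 0.0055)^5 = $18,023.4099…
Penalty: 16 × 1.5% × $62,000.00 = $14,880.00
Final settlement = outstanding balance + penalty = $18,023.4099… + $14,880.00 = $32,903.41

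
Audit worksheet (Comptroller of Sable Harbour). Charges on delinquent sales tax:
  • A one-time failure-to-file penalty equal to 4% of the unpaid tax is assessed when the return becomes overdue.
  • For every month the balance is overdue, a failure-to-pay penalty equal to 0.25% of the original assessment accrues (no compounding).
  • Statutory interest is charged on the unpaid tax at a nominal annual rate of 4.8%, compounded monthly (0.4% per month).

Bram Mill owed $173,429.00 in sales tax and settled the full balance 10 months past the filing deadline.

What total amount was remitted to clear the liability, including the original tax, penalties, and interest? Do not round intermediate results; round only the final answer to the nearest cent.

$191,765.26

Failure-to-file penalty: 4% × $173,429.00 = $6,937.16
Failure-to-pay penalty: 10 × 0.25% × $173,429.00 = $4,335.73…
Interest: $173,429.00 × ((1 + 0.004)^10 − 1) = $173,429.00 × 0.0407277… = $7,063.3702…
Total = $173,429.00 + $11,272.8850 + $7,063.3702… = $191,765.26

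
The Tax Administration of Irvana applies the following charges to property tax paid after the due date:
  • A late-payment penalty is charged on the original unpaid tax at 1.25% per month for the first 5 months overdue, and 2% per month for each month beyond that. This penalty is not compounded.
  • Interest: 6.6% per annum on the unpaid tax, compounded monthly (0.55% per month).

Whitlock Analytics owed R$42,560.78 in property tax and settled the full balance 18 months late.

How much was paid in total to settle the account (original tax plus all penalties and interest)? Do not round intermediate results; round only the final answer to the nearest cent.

Penalty, months 1–5: 5 × 1.25% × R$42,560.78 = R$2,660.05…
Penalty, months 6–18: 13 × 2% × R$42,560.78 = R$11,065.80…
Interest: R$42,560.78 × ((1 + 0.0055)^18 − 1) = R$42,560.78 × 0.1037669… = R$4,416.3983…
Total = R$42,560.78 + R$13,725.8516… + R$4,416.3983… = R$60,703.03

R$60,703.03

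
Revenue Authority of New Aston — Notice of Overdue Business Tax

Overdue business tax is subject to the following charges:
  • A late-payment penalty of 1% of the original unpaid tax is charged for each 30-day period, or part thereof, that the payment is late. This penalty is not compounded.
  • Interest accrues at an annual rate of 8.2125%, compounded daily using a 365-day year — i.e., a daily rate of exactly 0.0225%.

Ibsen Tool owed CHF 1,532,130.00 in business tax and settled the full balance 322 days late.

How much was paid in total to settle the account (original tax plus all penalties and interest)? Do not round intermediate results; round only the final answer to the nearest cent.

Penalty periods: ⌈322/30⌉ = 11; penalty = 11 × 1% × CHF 1,532,130.00 = CHF 168,534.30
Interest: CHF 1,532,130.00 × ((1 + 0.000225)^322 − 1) = CHF 1,532,130.00 × 0.07513029… = CHF 115,109.3652…
Total = CHF 1,532,130.00 + CHF 168,534.3000 + CHF 115,109.3652… = CHF 1,815,773.67

CHF 1,815,773.67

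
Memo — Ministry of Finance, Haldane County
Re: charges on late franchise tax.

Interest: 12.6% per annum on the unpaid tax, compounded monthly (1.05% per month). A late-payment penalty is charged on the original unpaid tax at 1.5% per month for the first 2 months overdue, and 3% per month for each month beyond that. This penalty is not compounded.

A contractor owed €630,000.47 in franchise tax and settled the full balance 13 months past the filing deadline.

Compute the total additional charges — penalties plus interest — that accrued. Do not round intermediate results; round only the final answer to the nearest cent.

€318,427.08

Penalty, months 1–2: 2 × 1.5% × €630,000.47 = €18,900.01…
Penalty, months 3–13: 11 × 3% × €630,000.47 = €207,900.16…
Interest: €630,000.47 × ((1 + 0.0105)^13 − 1) = €630,000.47 × 0.1454394… = €91,626.9144…
Penalties + interest = €226,800.1692 + €91,626.9144… = €318,427.08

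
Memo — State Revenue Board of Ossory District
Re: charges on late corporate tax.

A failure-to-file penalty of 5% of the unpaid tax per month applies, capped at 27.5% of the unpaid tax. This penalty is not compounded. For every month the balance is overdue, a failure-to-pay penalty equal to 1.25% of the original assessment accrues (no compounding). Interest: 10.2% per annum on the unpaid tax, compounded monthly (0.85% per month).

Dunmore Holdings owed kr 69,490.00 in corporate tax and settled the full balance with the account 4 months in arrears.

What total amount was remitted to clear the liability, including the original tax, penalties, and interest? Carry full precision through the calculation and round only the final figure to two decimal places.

kr 89,255.45

Failure-to-file: 4 × 5% × kr 69,490.00 = kr 13,898.00 (under the 27.5% cap)
Failure-to-pay penalty: 4 × 1.25% × kr 69,490.00 = kr 3,474.50
Interest: kr 69,490.00 × ((1 + 0.0085)^4 − 1) = kr 69,490.00 × 0.0344360… = kr 2,392.9550…
Total = kr 69,490.00 + kr 17,372.5000 + kr 2,392.9550… = kr 89,255.45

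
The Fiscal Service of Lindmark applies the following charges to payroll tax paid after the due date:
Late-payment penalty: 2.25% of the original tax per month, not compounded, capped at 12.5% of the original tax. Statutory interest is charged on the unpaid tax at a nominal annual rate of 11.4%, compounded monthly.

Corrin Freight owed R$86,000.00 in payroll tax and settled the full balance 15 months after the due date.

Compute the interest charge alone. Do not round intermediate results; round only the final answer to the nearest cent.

Interest (11.4%/yr ÷ 12 = 0.95%/month): R$86,000.00 × ((1 + 0.0095)^15 − 1) = R$13,104.4830…

R$13,104.48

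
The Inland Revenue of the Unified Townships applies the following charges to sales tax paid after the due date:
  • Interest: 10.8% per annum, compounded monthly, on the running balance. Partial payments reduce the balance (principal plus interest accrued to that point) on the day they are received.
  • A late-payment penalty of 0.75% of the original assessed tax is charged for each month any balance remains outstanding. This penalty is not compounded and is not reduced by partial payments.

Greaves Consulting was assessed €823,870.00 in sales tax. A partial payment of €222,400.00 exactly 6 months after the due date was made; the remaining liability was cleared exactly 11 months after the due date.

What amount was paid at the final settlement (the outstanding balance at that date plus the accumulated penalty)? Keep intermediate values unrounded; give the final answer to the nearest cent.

€744,583.88

Monthly rate = 10.8% ÷ 12 = 0.9%
Balance at month 6: €823,870.0000 × (1 + 0.009)^6 = €869,372.0754…
After €222,400.00 payment: €869,372.0754… − €222,400.00 = €646,972.0754…
Balance at month 11: €646,972.0754… × (1 + 0.009)^5 = €676,614.6039…
Penalty: 11 × 0.75% × €823,870.00 = €67,969.28…
Final settlement = outstanding balance + penalty = €676,614.6039… + €67,969.28… = €744,583.88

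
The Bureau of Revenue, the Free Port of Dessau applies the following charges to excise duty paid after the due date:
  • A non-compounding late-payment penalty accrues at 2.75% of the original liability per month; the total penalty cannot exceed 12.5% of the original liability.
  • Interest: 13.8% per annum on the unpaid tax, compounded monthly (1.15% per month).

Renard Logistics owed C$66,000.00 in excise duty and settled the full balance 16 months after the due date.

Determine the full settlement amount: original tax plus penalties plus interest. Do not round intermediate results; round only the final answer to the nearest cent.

Penalty (uncapped): 16 × 2.75% × C$66,000.00 = C$29,040.00; cap = 12.5% × C$66,000.00 = C$8,250.00 → penalty = C$8,250.00
Interest: C$66,000.00 × ((1 + 0.0115)^16 − 1) = C$66,000.00 × 0.2007544… = C$13,249.7917…
Total = C$66,000.00 + C$8,250.0000 + C$13,249.7917… = C$87,499.79

C$87,499.79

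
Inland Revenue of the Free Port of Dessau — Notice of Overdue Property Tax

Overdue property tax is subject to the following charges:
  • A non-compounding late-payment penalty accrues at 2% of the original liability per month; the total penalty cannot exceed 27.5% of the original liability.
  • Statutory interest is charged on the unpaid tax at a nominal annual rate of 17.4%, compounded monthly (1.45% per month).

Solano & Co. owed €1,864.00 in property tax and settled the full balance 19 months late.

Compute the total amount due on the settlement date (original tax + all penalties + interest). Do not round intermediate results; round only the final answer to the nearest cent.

€2,962.99

Penalty (uncapped): 19 × 2% × €1,864.00 = €708.32; cap = 27.5% × €1,864.00 = €512.60 → penalty = €512.60
Interest: €1,864.00 × ((1 + 0.0145)^19 − 1) = €1,864.00 × 0.3145859… = €586.3882…
Total = €1,864.00 + €512.6000 + €586.3882… = €2,962.99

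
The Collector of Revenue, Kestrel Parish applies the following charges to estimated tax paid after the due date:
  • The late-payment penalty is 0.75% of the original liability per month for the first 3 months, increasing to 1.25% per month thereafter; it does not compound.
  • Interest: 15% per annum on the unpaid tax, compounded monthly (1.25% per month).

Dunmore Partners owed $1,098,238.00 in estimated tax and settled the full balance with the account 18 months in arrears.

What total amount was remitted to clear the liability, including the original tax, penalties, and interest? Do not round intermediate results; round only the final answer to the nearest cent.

$1,604,061.60

Penalty, months 1–3: 3 × 0.75% × $1,098,238.00 = $24,710.36…
Penalty, months 4–18: 15 × 1.25% × $1,098,238.00 = $205,919.63…
Interest: $1,098,238.00 × ((1 + 0.0125)^18 − 1) = $1,098,238.00 × 0.2505774… = $275,193.6162…
Total = $1,098,238.00 + $230,629.9800 + $275,193.6162… = $1,604,061.60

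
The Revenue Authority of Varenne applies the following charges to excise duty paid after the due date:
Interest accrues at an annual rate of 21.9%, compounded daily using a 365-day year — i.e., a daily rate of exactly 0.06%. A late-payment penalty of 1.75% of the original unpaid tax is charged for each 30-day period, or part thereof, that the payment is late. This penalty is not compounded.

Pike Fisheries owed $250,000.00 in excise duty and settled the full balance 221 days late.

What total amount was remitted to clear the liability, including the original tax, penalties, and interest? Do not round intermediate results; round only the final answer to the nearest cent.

Penalty periods: ⌈221/30⌉ = 8; penalty = 8 × 1.75% × $250,000.00 = $35,000.00
Interest: $250,000.00 × ((1 + 0.0006)^221 − 1) = $250,000.00 × 0.14174779… = $35,436.9471…
Total = $250,000.00 + $35,000.0000 + $35,436.9471… = $320,436.95

$320,436.95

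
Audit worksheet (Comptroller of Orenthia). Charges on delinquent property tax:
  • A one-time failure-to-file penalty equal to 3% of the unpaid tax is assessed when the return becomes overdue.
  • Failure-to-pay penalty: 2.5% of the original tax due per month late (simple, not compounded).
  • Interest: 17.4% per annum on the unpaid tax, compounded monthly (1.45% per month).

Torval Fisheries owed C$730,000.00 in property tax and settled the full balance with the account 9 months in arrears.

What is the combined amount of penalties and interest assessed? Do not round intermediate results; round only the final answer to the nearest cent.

C$287,131.44

Failure-to-file penalty: 3% × C$730,000.00 = C$21,900.00
Failure-to-pay penalty = 2.5% × C$730,000.00 × 9 mo = C$164,250.00
Interest: C$730,000.00 × ((1 + 0.0145)^9 − 1) = C$730,000.00 × 0.1383307… = C$100,981.4372…
Penalties + interest = C$186,150.0000 + C$100,981.4372… = C$287,131.44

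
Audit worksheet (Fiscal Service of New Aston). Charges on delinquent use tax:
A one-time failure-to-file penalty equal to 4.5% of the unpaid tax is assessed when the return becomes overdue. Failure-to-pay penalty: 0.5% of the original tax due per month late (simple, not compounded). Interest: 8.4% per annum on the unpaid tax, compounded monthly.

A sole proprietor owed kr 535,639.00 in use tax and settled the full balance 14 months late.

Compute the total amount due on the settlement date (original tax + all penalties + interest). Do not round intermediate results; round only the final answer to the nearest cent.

Failure-to-file penalty: 4.5% × kr 535,639.00 = kr 24,103.76…
Failure-to-pay penalty: 14 × 0.5% × kr 535,639.00 = kr 37,494.73
Interest (8.4%/yr ÷ 12 = 0.7%/month): kr 535,639.00 × ((1 + 0.007)^14 − 1) = kr 54,949.2175…
Total = kr 535,639.00 + kr 61,598.4850 + kr 54,949.2175… = kr 652,186.70

kr 652,186.70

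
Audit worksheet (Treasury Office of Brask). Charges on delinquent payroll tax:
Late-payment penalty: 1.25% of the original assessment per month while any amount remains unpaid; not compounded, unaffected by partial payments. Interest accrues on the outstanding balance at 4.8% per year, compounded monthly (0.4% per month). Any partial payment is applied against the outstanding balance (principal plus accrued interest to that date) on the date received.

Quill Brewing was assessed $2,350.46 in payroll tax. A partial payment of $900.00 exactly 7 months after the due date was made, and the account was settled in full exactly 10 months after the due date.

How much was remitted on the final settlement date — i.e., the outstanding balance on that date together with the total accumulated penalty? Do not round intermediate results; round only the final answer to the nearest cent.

Balance at month 7: $2,350.4600 × (1 + 0.004)^7 = $2,417.0679…
After $900.00 payment: $2,417.0679… − $900.00 = $1,517.0679…
Balance at month 10: $1,517.0679… × (1 + 0.004)^3 = $1,535.3457…
Penalty: 10 × 1.25% × $2,350.46 = $293.81…
Final settlement = outstanding balance + penalty = $1,535.3457… + $293.81… = $1,829.15

$1,829.15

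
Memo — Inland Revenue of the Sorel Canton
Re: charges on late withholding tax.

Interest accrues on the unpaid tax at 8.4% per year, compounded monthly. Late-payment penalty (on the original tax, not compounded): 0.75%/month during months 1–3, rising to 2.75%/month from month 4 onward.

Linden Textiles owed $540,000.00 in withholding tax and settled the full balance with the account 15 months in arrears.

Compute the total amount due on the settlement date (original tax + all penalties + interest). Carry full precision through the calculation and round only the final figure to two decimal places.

$789,914.37

Penalty, months 1–3: 3 × 0.75% × $540,000.00 = $12,150.00
Penalty, months 4–15: 12 × 2.75% × $540,000.00 = $178,200.00
Interest (8.4%/yr ÷ 12 = 0.7%/month): $540,000.00 × ((1 + 0.007)^15 − 1) = $59,564.3725…
Total = $540,000.00 + $190,350.0000 + $59,564.3725… = $789,914.37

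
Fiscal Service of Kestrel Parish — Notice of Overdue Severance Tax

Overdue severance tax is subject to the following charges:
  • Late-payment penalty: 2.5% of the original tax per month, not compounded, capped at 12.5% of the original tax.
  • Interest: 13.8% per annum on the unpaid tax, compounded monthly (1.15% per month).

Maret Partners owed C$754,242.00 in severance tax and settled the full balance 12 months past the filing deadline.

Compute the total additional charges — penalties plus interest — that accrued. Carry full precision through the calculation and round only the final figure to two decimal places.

Penalty (uncapped): 12 × 2.5% × C$754,242.00 = C$226,272.60; cap = 12.5% × C$754,242.00 = C$94,280.25 → penalty = C$94,280.25
Interest: C$754,242.00 × ((1 + 0.0115)^12 − 1) = C$754,242.00 × 0.1470719… = C$110,927.8127…
Penalties + interest = C$94,280.2500 + C$110,927.8127… = C$205,208.06

C$205,208.06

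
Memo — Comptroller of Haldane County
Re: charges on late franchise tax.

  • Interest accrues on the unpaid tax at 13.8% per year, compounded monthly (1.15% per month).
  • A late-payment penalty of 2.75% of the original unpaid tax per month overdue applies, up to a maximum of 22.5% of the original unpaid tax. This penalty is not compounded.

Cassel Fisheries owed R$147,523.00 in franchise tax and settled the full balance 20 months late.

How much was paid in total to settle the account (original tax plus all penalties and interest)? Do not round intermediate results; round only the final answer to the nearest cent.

Penalty (uncapped): 20 × 2.75% × R$147,523.00 = R$81,137.65; cap = 22.5% × R$147,523.00 = R$33,192.68… → penalty = R$33,192.68…
Interest: R$147,523.00 × ((1 + 0.0115)^20 − 1) = R$147,523.00 × 0.2569492… = R$37,905.9238…
Total = R$147,523.00 + R$33,192.6750 + R$37,905.9238… = R$218,621.60

R$218,621.60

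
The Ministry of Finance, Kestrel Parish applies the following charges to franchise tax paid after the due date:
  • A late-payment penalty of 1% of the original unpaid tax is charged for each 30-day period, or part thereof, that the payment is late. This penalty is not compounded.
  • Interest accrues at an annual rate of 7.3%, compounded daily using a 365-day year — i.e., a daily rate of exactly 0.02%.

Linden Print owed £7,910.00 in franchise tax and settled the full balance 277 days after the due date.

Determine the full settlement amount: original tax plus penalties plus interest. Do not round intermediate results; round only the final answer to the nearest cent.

£9,151.53

Penalty periods: ⌈277/30⌉ = 10; penalty = 10 × 1% × £7,910.00 = £791.00
Interest: £7,910.00 × ((1 + 0.0002)^277 − 1) = £7,910.00 × 0.05695746… = £450.5335…
Total = £7,910.00 + £791.0000 + £450.5335… = £9,151.53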